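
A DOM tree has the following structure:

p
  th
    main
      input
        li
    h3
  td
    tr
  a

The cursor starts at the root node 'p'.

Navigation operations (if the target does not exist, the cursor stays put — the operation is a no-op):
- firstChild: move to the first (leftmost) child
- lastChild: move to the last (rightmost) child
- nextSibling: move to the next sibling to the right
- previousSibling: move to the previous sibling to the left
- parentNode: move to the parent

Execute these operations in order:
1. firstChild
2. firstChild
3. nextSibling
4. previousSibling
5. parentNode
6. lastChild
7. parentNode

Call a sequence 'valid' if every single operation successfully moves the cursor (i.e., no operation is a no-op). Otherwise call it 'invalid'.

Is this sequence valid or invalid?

After 1 (firstChild): th
After 2 (firstChild): main
After 3 (nextSibling): h3
After 4 (previousSibling): main
After 5 (parentNode): th
After 6 (lastChild): h3
After 7 (parentNode): th

Answer: valid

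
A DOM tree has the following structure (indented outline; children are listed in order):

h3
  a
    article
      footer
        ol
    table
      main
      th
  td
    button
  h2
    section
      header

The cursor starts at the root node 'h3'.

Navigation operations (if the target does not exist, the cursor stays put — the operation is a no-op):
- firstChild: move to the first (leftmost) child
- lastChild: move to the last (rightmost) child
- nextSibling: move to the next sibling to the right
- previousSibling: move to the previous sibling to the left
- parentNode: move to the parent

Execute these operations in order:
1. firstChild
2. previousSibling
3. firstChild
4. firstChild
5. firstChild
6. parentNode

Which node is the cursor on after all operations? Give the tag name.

After 1 (firstChild): a
After 2 (previousSibling): a (no-op, stayed)
After 3 (firstChild): article
After 4 (firstChild): footer
After 5 (firstChild): ol
After 6 (parentNode): footer

Answer: footer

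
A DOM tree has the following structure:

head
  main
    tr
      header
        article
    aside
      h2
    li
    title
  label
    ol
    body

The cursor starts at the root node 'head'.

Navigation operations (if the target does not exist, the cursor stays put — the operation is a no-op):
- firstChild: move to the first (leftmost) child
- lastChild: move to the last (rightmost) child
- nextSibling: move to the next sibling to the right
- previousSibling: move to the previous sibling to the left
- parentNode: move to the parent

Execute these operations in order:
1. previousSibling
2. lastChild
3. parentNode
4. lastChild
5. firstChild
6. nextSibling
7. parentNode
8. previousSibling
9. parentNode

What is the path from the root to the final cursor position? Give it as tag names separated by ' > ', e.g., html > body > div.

After 1 (previousSibling): head (no-op, stayed)
After 2 (lastChild): label
After 3 (parentNode): head
After 4 (lastChild): label
After 5 (firstChild): ol
After 6 (nextSibling): body
After 7 (parentNode): label
After 8 (previousSibling): main
After 9 (parentNode): head

Answer: head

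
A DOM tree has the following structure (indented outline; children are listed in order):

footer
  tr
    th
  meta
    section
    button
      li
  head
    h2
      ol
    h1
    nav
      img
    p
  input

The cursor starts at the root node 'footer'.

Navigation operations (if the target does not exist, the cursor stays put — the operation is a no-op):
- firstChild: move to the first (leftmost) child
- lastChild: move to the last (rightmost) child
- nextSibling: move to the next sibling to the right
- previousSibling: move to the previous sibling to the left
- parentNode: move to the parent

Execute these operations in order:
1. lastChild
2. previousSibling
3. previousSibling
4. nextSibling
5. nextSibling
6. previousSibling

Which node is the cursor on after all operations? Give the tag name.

After 1 (lastChild): input
After 2 (previousSibling): head
After 3 (previousSibling): meta
After 4 (nextSibling): head
After 5 (nextSibling): input
After 6 (previousSibling): head

Answer: head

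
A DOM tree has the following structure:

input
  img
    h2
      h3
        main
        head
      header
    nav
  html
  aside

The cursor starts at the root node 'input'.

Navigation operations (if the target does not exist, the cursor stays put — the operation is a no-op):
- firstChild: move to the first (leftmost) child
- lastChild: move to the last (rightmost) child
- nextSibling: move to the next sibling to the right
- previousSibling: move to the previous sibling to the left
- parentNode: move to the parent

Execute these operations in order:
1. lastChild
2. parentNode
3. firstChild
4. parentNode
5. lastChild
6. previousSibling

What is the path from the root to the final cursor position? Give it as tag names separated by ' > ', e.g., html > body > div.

After 1 (lastChild): aside
After 2 (parentNode): input
After 3 (firstChild): img
After 4 (parentNode): input
After 5 (lastChild): aside
After 6 (previousSibling): html

Answer: input > html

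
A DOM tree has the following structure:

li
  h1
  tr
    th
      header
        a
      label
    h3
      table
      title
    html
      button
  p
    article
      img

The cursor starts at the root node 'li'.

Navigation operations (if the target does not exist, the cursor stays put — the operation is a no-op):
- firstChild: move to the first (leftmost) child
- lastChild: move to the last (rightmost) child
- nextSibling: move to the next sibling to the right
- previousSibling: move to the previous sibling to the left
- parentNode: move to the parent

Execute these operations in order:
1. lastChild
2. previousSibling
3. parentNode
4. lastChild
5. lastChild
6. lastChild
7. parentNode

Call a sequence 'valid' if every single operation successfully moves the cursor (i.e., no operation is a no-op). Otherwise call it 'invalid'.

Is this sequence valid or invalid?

Answer: valid

Derivation:
After 1 (lastChild): p
After 2 (previousSibling): tr
After 3 (parentNode): li
After 4 (lastChild): p
After 5 (lastChild): article
After 6 (lastChild): img
After 7 (parentNode): article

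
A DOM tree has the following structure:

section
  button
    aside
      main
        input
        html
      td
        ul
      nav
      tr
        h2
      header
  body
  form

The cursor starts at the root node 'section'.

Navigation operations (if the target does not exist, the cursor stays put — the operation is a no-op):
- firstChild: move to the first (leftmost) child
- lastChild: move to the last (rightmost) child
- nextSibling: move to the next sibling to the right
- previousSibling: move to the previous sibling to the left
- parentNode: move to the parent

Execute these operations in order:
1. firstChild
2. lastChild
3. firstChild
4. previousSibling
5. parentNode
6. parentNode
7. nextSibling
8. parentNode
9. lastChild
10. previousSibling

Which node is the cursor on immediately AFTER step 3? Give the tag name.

After 1 (firstChild): button
After 2 (lastChild): aside
After 3 (firstChild): main

Answer: main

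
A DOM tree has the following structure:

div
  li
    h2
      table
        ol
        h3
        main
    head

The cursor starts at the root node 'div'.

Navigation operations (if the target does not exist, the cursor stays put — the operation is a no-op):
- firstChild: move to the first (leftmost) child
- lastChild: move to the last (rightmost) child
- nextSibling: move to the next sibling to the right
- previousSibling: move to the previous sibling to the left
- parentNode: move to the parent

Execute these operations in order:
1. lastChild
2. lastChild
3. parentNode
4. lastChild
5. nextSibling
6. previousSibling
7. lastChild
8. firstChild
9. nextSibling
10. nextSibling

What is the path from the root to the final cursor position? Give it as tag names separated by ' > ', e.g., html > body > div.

Answer: div > li > h2 > table > main

Derivation:
After 1 (lastChild): li
After 2 (lastChild): head
After 3 (parentNode): li
After 4 (lastChild): head
After 5 (nextSibling): head (no-op, stayed)
After 6 (previousSibling): h2
After 7 (lastChild): table
After 8 (firstChild): ol
After 9 (nextSibling): h3
After 10 (nextSibling): main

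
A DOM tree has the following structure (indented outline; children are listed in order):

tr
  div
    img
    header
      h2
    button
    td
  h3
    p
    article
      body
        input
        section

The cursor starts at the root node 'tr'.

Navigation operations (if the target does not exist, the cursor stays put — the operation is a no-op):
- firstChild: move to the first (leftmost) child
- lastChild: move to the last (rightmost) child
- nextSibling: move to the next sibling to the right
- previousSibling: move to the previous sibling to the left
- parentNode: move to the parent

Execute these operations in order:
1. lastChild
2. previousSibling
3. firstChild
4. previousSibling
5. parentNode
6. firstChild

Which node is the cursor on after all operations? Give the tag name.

Answer: img

Derivation:
After 1 (lastChild): h3
After 2 (previousSibling): div
After 3 (firstChild): img
After 4 (previousSibling): img (no-op, stayed)
After 5 (parentNode): div
After 6 (firstChild): img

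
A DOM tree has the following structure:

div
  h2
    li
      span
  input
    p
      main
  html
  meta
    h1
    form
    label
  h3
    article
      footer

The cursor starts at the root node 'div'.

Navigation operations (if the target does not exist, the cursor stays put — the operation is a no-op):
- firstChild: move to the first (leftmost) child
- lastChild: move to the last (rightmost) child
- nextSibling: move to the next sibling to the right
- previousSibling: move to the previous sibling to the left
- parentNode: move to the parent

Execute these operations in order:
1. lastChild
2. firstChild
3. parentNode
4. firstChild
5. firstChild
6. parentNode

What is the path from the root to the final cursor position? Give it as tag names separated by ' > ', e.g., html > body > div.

After 1 (lastChild): h3
After 2 (firstChild): article
After 3 (parentNode): h3
After 4 (firstChild): article
After 5 (firstChild): footer
After 6 (parentNode): article

Answer: div > h3 > article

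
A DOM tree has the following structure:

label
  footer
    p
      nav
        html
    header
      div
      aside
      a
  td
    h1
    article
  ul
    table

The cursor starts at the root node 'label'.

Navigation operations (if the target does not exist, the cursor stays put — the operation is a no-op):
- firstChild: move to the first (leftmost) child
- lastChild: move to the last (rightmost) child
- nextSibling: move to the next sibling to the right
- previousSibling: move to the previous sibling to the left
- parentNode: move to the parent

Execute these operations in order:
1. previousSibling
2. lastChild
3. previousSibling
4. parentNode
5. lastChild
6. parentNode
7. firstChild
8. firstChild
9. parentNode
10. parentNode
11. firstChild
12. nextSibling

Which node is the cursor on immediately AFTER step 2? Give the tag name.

After 1 (previousSibling): label (no-op, stayed)
After 2 (lastChild): ul

Answer: ul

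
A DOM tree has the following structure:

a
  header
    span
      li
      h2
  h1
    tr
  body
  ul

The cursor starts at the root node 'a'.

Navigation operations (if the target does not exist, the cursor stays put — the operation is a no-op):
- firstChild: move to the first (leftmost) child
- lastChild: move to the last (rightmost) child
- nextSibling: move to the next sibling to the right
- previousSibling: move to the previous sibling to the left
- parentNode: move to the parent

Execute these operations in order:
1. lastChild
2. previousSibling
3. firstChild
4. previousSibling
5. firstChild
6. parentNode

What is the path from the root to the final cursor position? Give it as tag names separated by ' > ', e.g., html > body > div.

After 1 (lastChild): ul
After 2 (previousSibling): body
After 3 (firstChild): body (no-op, stayed)
After 4 (previousSibling): h1
After 5 (firstChild): tr
After 6 (parentNode): h1

Answer: a > h1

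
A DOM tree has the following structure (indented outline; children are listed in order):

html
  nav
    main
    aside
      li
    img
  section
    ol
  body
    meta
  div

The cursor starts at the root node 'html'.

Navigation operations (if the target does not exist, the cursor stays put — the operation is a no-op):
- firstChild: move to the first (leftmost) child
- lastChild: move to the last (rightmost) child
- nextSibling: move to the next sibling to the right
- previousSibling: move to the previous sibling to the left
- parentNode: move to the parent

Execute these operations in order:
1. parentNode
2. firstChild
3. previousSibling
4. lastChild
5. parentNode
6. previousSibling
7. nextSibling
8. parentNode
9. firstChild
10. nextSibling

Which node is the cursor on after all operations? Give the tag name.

After 1 (parentNode): html (no-op, stayed)
After 2 (firstChild): nav
After 3 (previousSibling): nav (no-op, stayed)
After 4 (lastChild): img
After 5 (parentNode): nav
After 6 (previousSibling): nav (no-op, stayed)
After 7 (nextSibling): section
After 8 (parentNode): html
After 9 (firstChild): nav
After 10 (nextSibling): section

Answer: section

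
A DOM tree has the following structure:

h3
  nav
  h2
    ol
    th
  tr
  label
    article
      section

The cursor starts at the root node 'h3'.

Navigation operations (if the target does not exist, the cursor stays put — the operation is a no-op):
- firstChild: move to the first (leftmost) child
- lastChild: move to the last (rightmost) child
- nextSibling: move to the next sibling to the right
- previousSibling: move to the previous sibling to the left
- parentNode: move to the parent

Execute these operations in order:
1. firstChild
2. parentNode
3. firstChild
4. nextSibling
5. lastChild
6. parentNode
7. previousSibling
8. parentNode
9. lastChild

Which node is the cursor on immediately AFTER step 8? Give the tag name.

Answer: h3

Derivation:
After 1 (firstChild): nav
After 2 (parentNode): h3
After 3 (firstChild): nav
After 4 (nextSibling): h2
After 5 (lastChild): th
After 6 (parentNode): h2
After 7 (previousSibling): nav
After 8 (parentNode): h3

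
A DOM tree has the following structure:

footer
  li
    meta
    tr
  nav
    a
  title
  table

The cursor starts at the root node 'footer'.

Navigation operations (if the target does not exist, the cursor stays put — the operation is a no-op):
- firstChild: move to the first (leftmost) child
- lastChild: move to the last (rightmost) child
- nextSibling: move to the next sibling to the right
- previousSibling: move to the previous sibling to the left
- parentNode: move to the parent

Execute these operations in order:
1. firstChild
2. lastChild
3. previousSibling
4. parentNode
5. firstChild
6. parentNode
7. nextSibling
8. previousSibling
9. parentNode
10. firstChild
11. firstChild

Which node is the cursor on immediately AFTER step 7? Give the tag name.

After 1 (firstChild): li
After 2 (lastChild): tr
After 3 (previousSibling): meta
After 4 (parentNode): li
After 5 (firstChild): meta
After 6 (parentNode): li
After 7 (nextSibling): nav

Answer: nav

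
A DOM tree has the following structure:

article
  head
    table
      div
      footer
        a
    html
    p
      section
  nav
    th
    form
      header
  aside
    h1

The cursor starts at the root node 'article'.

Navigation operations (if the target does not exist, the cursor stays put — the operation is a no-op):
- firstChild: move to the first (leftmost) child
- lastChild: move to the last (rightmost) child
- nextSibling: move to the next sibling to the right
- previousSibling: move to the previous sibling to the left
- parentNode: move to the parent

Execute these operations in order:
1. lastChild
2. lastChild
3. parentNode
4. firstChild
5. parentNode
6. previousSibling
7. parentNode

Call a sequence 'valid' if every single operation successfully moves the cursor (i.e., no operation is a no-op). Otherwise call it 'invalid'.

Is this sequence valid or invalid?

After 1 (lastChild): aside
After 2 (lastChild): h1
After 3 (parentNode): aside
After 4 (firstChild): h1
After 5 (parentNode): aside
After 6 (previousSibling): nav
After 7 (parentNode): article

Answer: valid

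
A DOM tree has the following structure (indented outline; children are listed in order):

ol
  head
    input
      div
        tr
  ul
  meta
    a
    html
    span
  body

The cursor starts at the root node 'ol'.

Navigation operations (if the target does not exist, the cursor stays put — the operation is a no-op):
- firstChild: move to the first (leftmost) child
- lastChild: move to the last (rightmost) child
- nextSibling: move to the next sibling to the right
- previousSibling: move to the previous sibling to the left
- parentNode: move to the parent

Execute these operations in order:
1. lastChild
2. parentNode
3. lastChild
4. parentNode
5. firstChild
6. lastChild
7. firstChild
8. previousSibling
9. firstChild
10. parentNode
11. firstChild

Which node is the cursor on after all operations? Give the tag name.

After 1 (lastChild): body
After 2 (parentNode): ol
After 3 (lastChild): body
After 4 (parentNode): ol
After 5 (firstChild): head
After 6 (lastChild): input
After 7 (firstChild): div
After 8 (previousSibling): div (no-op, stayed)
After 9 (firstChild): tr
After 10 (parentNode): div
After 11 (firstChild): tr

Answer: tr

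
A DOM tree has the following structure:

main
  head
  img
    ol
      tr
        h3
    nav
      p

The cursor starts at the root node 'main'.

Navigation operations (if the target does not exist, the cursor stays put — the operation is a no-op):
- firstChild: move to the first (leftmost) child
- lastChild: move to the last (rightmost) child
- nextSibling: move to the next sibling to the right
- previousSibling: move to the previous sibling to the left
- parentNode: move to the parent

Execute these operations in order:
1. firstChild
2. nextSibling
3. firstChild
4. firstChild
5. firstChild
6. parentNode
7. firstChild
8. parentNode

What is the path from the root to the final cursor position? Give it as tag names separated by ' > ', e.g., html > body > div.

Answer: main > img > ol > tr

Derivation:
After 1 (firstChild): head
After 2 (nextSibling): img
After 3 (firstChild): ol
After 4 (firstChild): tr
After 5 (firstChild): h3
After 6 (parentNode): tr
After 7 (firstChild): h3
After 8 (parentNode): tr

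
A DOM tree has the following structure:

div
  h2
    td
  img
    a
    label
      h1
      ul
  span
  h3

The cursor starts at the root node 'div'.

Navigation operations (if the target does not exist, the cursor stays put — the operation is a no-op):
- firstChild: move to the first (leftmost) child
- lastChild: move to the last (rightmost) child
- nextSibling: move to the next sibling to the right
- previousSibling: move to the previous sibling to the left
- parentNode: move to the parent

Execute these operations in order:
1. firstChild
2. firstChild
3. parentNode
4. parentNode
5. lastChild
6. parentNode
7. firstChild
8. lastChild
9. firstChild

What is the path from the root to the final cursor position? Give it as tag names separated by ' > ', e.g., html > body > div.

After 1 (firstChild): h2
After 2 (firstChild): td
After 3 (parentNode): h2
After 4 (parentNode): div
After 5 (lastChild): h3
After 6 (parentNode): div
After 7 (firstChild): h2
After 8 (lastChild): td
After 9 (firstChild): td (no-op, stayed)

Answer: div > h2 > td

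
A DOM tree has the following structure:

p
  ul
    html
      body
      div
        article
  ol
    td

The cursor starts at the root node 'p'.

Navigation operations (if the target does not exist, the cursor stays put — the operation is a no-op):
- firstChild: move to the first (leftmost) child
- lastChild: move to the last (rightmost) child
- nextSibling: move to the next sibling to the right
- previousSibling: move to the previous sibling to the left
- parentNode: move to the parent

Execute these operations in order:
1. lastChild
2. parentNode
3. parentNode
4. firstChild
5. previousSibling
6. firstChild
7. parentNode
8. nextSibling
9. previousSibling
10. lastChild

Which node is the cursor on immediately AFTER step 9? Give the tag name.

Answer: ul

Derivation:
After 1 (lastChild): ol
After 2 (parentNode): p
After 3 (parentNode): p (no-op, stayed)
After 4 (firstChild): ul
After 5 (previousSibling): ul (no-op, stayed)
After 6 (firstChild): html
After 7 (parentNode): ul
After 8 (nextSibling): ol
After 9 (previousSibling): ul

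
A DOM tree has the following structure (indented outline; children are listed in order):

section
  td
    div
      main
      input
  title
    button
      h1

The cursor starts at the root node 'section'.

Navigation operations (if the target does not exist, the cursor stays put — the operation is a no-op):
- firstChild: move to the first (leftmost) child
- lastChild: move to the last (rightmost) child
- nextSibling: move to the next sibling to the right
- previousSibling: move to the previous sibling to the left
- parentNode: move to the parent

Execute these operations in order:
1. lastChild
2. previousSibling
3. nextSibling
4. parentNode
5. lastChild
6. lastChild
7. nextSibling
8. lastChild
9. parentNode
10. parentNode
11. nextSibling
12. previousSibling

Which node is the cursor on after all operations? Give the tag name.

Answer: td

Derivation:
After 1 (lastChild): title
After 2 (previousSibling): td
After 3 (nextSibling): title
After 4 (parentNode): section
After 5 (lastChild): title
After 6 (lastChild): button
After 7 (nextSibling): button (no-op, stayed)
After 8 (lastChild): h1
After 9 (parentNode): button
After 10 (parentNode): title
After 11 (nextSibling): title (no-op, stayed)
After 12 (previousSibling): td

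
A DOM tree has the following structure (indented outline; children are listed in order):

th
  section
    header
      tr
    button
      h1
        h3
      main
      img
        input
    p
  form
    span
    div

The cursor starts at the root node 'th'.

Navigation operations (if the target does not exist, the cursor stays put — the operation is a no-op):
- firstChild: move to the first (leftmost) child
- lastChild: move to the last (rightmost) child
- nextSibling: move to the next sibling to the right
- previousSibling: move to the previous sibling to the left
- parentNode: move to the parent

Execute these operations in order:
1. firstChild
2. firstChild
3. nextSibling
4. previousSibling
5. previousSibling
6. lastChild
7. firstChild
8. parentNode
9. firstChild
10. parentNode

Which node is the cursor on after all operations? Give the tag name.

After 1 (firstChild): section
After 2 (firstChild): header
After 3 (nextSibling): button
After 4 (previousSibling): header
After 5 (previousSibling): header (no-op, stayed)
After 6 (lastChild): tr
After 7 (firstChild): tr (no-op, stayed)
After 8 (parentNode): header
After 9 (firstChild): tr
After 10 (parentNode): header

Answer: header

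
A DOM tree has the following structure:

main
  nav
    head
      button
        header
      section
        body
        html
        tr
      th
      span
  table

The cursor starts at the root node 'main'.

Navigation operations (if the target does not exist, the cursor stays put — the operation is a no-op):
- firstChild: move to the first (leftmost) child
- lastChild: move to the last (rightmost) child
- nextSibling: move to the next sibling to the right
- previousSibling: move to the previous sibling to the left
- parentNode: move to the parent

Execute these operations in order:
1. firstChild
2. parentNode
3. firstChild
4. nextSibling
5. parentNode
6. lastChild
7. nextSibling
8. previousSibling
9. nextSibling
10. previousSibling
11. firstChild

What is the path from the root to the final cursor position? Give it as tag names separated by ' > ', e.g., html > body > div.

After 1 (firstChild): nav
After 2 (parentNode): main
After 3 (firstChild): nav
After 4 (nextSibling): table
After 5 (parentNode): main
After 6 (lastChild): table
After 7 (nextSibling): table (no-op, stayed)
After 8 (previousSibling): nav
After 9 (nextSibling): table
After 10 (previousSibling): nav
After 11 (firstChild): head

Answer: main > nav > head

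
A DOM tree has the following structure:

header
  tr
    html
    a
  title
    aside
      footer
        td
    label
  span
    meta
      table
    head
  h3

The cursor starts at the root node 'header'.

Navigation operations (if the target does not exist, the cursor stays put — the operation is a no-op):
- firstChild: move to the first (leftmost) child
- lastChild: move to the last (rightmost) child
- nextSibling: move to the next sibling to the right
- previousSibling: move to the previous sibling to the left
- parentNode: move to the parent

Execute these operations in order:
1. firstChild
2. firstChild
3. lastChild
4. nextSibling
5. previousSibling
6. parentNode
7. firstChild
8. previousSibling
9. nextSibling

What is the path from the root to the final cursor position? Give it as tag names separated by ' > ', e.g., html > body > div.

After 1 (firstChild): tr
After 2 (firstChild): html
After 3 (lastChild): html (no-op, stayed)
After 4 (nextSibling): a
After 5 (previousSibling): html
After 6 (parentNode): tr
After 7 (firstChild): html
After 8 (previousSibling): html (no-op, stayed)
After 9 (nextSibling): a

Answer: header > tr > a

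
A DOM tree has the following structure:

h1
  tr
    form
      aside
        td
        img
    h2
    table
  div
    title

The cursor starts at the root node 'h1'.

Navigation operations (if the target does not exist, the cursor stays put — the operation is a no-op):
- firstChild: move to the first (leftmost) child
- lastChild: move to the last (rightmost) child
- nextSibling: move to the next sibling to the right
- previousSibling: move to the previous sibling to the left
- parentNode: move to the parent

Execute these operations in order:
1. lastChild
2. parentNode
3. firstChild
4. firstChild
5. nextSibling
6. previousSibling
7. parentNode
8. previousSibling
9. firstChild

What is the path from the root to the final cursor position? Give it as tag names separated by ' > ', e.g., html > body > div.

After 1 (lastChild): div
After 2 (parentNode): h1
After 3 (firstChild): tr
After 4 (firstChild): form
After 5 (nextSibling): h2
After 6 (previousSibling): form
After 7 (parentNode): tr
After 8 (previousSibling): tr (no-op, stayed)
After 9 (firstChild): form

Answer: h1 > tr > form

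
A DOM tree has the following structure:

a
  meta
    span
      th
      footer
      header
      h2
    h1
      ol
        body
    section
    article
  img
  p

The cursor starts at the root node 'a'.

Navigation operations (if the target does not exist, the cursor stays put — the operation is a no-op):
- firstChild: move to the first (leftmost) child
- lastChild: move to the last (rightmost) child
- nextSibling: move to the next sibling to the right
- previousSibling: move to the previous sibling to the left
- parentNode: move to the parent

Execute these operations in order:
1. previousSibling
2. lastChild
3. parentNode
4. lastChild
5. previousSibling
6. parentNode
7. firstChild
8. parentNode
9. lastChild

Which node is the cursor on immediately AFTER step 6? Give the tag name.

After 1 (previousSibling): a (no-op, stayed)
After 2 (lastChild): p
After 3 (parentNode): a
After 4 (lastChild): p
After 5 (previousSibling): img
After 6 (parentNode): a

Answer: a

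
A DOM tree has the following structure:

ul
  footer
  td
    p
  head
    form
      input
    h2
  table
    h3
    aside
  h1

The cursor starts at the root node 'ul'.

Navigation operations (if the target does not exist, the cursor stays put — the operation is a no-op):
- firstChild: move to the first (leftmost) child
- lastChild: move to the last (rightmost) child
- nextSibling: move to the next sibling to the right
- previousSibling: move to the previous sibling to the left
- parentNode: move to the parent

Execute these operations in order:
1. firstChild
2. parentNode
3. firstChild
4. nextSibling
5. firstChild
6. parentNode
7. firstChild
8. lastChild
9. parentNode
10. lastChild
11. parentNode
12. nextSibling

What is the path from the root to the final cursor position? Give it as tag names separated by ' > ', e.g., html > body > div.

Answer: ul > head

Derivation:
After 1 (firstChild): footer
After 2 (parentNode): ul
After 3 (firstChild): footer
After 4 (nextSibling): td
After 5 (firstChild): p
After 6 (parentNode): td
After 7 (firstChild): p
After 8 (lastChild): p (no-op, stayed)
After 9 (parentNode): td
After 10 (lastChild): p
After 11 (parentNode): td
After 12 (nextSibling): head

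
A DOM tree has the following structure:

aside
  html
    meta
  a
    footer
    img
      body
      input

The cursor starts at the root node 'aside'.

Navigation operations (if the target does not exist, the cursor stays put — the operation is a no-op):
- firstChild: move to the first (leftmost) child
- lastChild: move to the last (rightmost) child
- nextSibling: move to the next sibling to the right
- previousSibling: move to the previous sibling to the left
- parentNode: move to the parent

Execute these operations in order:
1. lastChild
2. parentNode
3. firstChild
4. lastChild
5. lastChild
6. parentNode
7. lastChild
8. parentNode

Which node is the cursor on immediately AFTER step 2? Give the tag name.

Answer: aside

Derivation:
After 1 (lastChild): a
After 2 (parentNode): aside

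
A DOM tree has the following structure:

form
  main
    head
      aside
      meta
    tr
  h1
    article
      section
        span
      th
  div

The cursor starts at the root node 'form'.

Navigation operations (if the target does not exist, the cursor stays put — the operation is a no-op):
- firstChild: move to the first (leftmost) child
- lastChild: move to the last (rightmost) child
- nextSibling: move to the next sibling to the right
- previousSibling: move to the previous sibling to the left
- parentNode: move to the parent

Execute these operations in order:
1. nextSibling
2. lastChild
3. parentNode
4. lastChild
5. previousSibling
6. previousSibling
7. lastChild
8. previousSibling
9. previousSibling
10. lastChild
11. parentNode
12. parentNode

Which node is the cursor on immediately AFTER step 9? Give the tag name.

After 1 (nextSibling): form (no-op, stayed)
After 2 (lastChild): div
After 3 (parentNode): form
After 4 (lastChild): div
After 5 (previousSibling): h1
After 6 (previousSibling): main
After 7 (lastChild): tr
After 8 (previousSibling): head
After 9 (previousSibling): head (no-op, stayed)

Answer: head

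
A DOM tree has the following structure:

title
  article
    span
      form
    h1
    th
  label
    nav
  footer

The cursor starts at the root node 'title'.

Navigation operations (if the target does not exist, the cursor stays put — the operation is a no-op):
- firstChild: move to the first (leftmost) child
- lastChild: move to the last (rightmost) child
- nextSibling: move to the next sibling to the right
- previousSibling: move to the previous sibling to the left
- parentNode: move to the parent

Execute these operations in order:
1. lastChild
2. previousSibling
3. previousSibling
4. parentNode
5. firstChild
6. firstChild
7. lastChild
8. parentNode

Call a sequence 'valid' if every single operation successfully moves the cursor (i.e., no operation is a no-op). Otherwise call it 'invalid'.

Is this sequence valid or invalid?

Answer: valid

Derivation:
After 1 (lastChild): footer
After 2 (previousSibling): label
After 3 (previousSibling): article
After 4 (parentNode): title
After 5 (firstChild): article
After 6 (firstChild): span
After 7 (lastChild): form
After 8 (parentNode): span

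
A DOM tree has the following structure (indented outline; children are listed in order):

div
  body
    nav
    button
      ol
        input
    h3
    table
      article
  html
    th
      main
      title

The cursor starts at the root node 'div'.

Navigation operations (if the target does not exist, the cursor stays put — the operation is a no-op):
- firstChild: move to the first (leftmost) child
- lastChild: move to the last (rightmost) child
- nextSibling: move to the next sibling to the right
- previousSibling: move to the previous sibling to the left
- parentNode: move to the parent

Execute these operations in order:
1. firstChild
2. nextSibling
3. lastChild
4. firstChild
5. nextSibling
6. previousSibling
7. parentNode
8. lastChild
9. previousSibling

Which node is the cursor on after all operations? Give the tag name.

After 1 (firstChild): body
After 2 (nextSibling): html
After 3 (lastChild): th
After 4 (firstChild): main
After 5 (nextSibling): title
After 6 (previousSibling): main
After 7 (parentNode): th
After 8 (lastChild): title
After 9 (previousSibling): main

Answer: main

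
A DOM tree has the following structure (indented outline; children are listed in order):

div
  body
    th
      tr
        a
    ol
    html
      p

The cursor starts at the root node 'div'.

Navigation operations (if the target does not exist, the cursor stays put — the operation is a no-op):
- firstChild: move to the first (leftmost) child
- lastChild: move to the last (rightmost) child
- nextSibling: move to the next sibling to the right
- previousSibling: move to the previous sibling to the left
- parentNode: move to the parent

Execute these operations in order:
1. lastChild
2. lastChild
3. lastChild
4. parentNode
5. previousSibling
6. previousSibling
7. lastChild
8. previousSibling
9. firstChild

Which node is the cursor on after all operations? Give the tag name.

Answer: a

Derivation:
After 1 (lastChild): body
After 2 (lastChild): html
After 3 (lastChild): p
After 4 (parentNode): html
After 5 (previousSibling): ol
After 6 (previousSibling): th
After 7 (lastChild): tr
After 8 (previousSibling): tr (no-op, stayed)
After 9 (firstChild): a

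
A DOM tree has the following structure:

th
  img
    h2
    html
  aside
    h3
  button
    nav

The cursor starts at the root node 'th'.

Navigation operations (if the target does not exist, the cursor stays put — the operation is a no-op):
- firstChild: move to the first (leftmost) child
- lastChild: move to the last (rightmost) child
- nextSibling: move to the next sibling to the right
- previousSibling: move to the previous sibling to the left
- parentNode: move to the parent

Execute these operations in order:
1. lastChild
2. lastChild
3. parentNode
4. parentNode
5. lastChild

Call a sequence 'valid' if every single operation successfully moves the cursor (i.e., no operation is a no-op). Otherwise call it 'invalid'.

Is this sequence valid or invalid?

After 1 (lastChild): button
After 2 (lastChild): nav
After 3 (parentNode): button
After 4 (parentNode): th
After 5 (lastChild): button

Answer: valid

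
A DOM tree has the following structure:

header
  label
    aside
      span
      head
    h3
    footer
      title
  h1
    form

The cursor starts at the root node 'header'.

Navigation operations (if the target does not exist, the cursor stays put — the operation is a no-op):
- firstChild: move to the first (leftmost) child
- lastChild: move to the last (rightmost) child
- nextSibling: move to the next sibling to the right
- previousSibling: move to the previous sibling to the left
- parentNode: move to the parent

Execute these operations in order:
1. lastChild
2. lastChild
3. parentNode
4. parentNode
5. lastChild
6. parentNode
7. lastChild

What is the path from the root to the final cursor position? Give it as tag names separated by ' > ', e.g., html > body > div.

Answer: header > h1

Derivation:
After 1 (lastChild): h1
After 2 (lastChild): form
After 3 (parentNode): h1
After 4 (parentNode): header
After 5 (lastChild): h1
After 6 (parentNode): header
After 7 (lastChild): h1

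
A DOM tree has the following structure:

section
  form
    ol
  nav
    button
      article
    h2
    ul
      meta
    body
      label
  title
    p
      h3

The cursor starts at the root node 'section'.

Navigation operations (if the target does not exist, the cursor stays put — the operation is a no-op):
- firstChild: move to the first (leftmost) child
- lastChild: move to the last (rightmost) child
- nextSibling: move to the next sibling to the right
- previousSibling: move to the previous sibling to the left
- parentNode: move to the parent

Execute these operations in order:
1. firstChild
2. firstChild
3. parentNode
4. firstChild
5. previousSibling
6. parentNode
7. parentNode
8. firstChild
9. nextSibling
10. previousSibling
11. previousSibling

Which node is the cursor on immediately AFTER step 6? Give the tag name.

After 1 (firstChild): form
After 2 (firstChild): ol
After 3 (parentNode): form
After 4 (firstChild): ol
After 5 (previousSibling): ol (no-op, stayed)
After 6 (parentNode): form

Answer: form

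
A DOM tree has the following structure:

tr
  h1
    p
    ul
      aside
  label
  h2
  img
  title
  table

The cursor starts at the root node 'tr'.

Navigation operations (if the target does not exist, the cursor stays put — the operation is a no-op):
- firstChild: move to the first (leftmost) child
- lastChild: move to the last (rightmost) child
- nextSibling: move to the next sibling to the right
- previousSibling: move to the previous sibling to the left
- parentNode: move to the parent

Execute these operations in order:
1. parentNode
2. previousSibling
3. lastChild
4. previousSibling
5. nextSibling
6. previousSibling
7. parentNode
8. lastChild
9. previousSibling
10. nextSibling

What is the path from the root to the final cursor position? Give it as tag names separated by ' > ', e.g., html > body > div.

Answer: tr > table

Derivation:
After 1 (parentNode): tr (no-op, stayed)
After 2 (previousSibling): tr (no-op, stayed)
After 3 (lastChild): table
After 4 (previousSibling): title
After 5 (nextSibling): table
After 6 (previousSibling): title
After 7 (parentNode): tr
After 8 (lastChild): table
After 9 (previousSibling): title
After 10 (nextSibling): table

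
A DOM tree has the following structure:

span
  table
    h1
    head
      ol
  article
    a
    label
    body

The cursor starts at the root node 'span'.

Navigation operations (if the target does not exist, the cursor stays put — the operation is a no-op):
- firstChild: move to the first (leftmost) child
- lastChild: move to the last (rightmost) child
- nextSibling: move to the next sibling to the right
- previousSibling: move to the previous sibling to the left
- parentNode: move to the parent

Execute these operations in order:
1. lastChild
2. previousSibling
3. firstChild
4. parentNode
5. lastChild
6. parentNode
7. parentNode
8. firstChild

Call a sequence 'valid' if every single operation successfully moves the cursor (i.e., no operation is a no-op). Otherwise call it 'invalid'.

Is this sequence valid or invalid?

After 1 (lastChild): article
After 2 (previousSibling): table
After 3 (firstChild): h1
After 4 (parentNode): table
After 5 (lastChild): head
After 6 (parentNode): table
After 7 (parentNode): span
After 8 (firstChild): table

Answer: valid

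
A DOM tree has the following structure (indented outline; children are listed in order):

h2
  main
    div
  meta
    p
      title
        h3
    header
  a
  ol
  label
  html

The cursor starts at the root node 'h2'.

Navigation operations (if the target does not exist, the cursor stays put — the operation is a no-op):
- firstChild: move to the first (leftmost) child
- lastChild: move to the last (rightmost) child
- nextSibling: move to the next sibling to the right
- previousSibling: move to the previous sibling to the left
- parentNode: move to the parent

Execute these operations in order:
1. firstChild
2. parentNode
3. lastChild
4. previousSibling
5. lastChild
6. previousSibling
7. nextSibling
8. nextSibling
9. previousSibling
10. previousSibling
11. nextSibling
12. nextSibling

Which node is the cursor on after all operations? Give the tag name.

After 1 (firstChild): main
After 2 (parentNode): h2
After 3 (lastChild): html
After 4 (previousSibling): label
After 5 (lastChild): label (no-op, stayed)
After 6 (previousSibling): ol
After 7 (nextSibling): label
After 8 (nextSibling): html
After 9 (previousSibling): label
After 10 (previousSibling): ol
After 11 (nextSibling): label
After 12 (nextSibling): html

Answer: html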